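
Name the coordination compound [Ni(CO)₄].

There is no counter-ion, so the complex is neutral overall.
Ligand charges: 4×carbonyl (neutral); total 0. So Ni + (0) = 0, giving Ni = 0.

tetracarbonylnickel(0)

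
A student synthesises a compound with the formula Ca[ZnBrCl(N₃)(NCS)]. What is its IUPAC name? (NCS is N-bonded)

The 1 calcium counter-ion carries a total charge of +2, so each complex ion is 2−.
Ligand charges: 1×isothiocyanato (-1 each), 1×chloro (-1 each), 1×bromo (-1 each), 1×azido (-1 each); total -4. So Zn + (-4) = 2−, giving Zn = +2.
Ligands are named alphabetically: azido before bromo before chloro before isothiocyanato.
The complex ion is anionic, so zinc takes the -ate form zincate(II).

calcium azidobromochloroisothiocyanatozincate(II)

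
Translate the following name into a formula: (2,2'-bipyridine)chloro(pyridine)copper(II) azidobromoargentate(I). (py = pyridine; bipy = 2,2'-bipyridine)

Cation [Cu…]: ligand charges -1, Cu(II) ⇒ ion charge 1+.
Anion [Ag…]: ligand charges -2, Ag(I) ⇒ ion charge 1−.
One 1+ cation balances one 1− anion.

[Cu(bipy)Cl(py)][AgBr(N3)]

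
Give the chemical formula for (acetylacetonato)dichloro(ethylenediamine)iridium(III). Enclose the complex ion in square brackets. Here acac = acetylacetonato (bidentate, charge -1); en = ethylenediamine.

[Ir(acac)Cl2(en)]

Ligands: 1 acetylacetonato (acac, -1), 1 ethylenediamine (en, neutral), 2 chloro (Cl, -1). Ligand charge sum = -3.
With Ir in oxidation state +3, the complex ion is [Ir...].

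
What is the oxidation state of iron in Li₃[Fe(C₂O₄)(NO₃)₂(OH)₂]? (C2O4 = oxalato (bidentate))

+3

3 lithium outside the brackets (+1 each) → the complex ion is 3−.
Ligand charges: 1×C2O4 = -2; 2×NO3 = -2; 2×OH = -2; sum -6.
Fe + (-6) = 3− ⇒ Fe is +3.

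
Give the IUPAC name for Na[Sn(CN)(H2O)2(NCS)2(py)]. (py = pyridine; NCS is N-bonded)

The 1 sodium counter-ion carries a total charge of +1, so each complex ion is 1−.
Ligand charges: 1×pyridine (neutral), 2×aqua (neutral), 1×cyano (-1 each), 2×isothiocyanato (-1 each); total -3. So Sn + (-3) = 1−, giving Sn = +2.
Ligands are named alphabetically: aqua before cyano before isothiocyanato before pyridine.
The complex ion is anionic, so tin takes the -ate form stannate(II).

sodium diaquacyanodiisothiocyanato(pyridine)stannate(II)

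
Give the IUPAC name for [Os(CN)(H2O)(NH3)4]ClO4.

tetraammineaquacyanoosmium(II) perchlorate

The 1 perchlorate counter-ion carries a total charge of -1, so each complex ion is 1+.
Ligand charges: 1×aqua (neutral), 4×ammine (neutral), 1×cyano (-1 each); total -1. So Os + (-1) = 1+, giving Os = +2.
Ligands are named alphabetically: ammine before aqua before cyano.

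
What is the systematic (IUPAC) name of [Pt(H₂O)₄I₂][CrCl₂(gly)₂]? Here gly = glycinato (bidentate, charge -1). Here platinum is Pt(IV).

tetraaquadiiodoplatinum(IV) dichlorobis(glycinato)chromate(II)

Both ions are complex: the cation is named first with the plain metal name, the anion second with the -ate form; each ion's ligands are alphabetised independently.
Pt is given as +4; the cation's ligand charges sum to -2, so the complex cation is 2+.
A 1:1 salt means the anion carries the equal and opposite charge, 2−.
Anion: ligand charges sum to -4; for the ion to be 2−, Cr = +2.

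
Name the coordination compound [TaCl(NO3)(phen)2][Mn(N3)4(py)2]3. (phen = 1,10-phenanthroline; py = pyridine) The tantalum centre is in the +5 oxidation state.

Ta is given as +5; the cation's ligand charges sum to -2, so the complex cation is 3+.
With 3 anions per cation, each anion must be 3/3 = 1−.
Anion: ligand charges sum to -4; for the ion to be 1−, Mn = +3.

chloronitratobis(1,10-phenanthroline)tantalum(V) tetraazidobis(pyridine)manganate(III)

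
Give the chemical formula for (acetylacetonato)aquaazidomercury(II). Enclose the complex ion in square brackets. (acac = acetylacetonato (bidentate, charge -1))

Ligands: 1 acetylacetonato (acac, -1), 1 azido (N3, -1), 1 aqua (H2O, neutral). Ligand charge sum = -2.
With Hg in oxidation state +2, the complex ion is [Hg...].

[Hg(acac)(H2O)(N3)]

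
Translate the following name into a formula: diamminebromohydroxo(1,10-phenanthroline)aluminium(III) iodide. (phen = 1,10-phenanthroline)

Ligands: 1 bromo (Br, -1), 1 1,10-phenanthroline (phen, neutral), 2 ammine (NH3, neutral), 1 hydroxo (OH, -1). Ligand charge sum = -2.
Charge balance with iodide (-1) requires 1 complex ion per 1 iodide.

[AlBr(NH3)2(OH)(phen)]I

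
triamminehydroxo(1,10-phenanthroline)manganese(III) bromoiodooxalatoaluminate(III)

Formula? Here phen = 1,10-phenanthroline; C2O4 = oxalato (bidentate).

Cation [Mn…]: ligand charges -1, Mn(III) ⇒ ion charge 2+.
Anion [Al…]: ligand charges -4, Al(III) ⇒ ion charge 1−.
One 2+ cation requires 2 of the 1− anion.

[Mn(NH3)3(OH)(phen)][AlBr(C2O4)I]2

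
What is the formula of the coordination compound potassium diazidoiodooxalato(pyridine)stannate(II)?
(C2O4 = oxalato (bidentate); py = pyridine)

Ligands: 1 iodo (I, -1), 1 oxalato (C2O4, -2), 2 azido (N3, -1), 1 pyridine (py, neutral). Ligand charge sum = -5.
With Sn in oxidation state +2, the complex ion is [Sn...]^3−.
Charge balance with potassium (+1) requires 1 complex ion per 3 potassium.

K3[Sn(C2O4)I(N3)2(py)]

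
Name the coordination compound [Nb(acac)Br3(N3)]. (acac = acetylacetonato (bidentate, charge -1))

There is no counter-ion, so the complex is neutral overall.
Ligand charges: 3×bromo (-1 each), 1×acetylacetonato (-1 each), 1×azido (-1 each); total -5. So Nb + (-5) = 0, giving Nb = +5.
Ligands are named alphabetically: acetylacetonato before azido before bromo.

(acetylacetonato)azidotribromoniobium(V)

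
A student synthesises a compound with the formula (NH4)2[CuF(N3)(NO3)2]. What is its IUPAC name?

The 2 ammonium counter-ions carry a total charge of +2, so each complex ion is 2−.
Ligand charges: 1×fluoro (-1 each), 2×nitrato (-1 each), 1×azido (-1 each); total -4. So Cu + (-4) = 2−, giving Cu = +2.
Ligands are named alphabetically: azido before fluoro before nitrato.
The complex ion is anionic, so copper takes the -ate form cuprate(II).

ammonium azidofluorodinitratocuprate(II)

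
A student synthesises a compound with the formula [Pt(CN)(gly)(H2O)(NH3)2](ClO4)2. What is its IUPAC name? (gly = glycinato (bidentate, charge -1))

The 2 perchlorate counter-ions carry a total charge of -2, so each complex ion is 2+.
Ligand charges: 2×ammine (neutral), 1×aqua (neutral), 1×glycinato (-1 each), 1×cyano (-1 each); total -2. So Pt + (-2) = 2+, giving Pt = +4.
Ligands are named alphabetically: ammine before aqua before cyano before glycinato.

diammineaquacyano(glycinato)platinum(IV) perchlorate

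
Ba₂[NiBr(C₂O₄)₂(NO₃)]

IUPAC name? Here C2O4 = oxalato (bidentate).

barium bromonitratodioxalatonickelate(II)

The 2 barium counter-ions carry a total charge of +4, so each complex ion is 4−.
Ligand charges: 1×nitrato (-1 each), 1×bromo (-1 each), 2×oxalato (-2 each); total -6. So Ni + (-6) = 4−, giving Ni = +2.
The complex ion is anionic, so nickel takes the -ate form nickelate(II).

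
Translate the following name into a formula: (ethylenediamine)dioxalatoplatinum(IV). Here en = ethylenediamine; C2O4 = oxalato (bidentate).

Ligands: 1 ethylenediamine (en, neutral), 2 oxalato (C2O4, -2). Ligand charge sum = -4.
With Pt in oxidation state +4, the complex ion is [Pt...].

[Pt(C2O4)2(en)]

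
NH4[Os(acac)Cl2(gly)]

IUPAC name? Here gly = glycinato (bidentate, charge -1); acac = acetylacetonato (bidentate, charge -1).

ammonium (acetylacetonato)dichloro(glycinato)osmate(III)

The 1 ammonium counter-ion carries a total charge of +1, so each complex ion is 1−.
Ligand charges: 1×glycinato (-1 each), 2×chloro (-1 each), 1×acetylacetonato (-1 each); total -4. So Os + (-4) = 1−, giving Os = +3.
Ligands are named alphabetically: acetylacetonato before chloro before glycinato.
The complex ion is anionic, so osmium takes the -ate form osmate(III).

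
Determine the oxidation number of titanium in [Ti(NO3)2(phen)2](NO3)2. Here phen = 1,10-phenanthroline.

2 nitrate outside the brackets (-1 each) → the complex ion is 2+.
Ligand charges: 2×phen neutral; 2×NO3 = -2; sum -2.
Ti + (-2) = 2+ ⇒ Ti is +4.

+4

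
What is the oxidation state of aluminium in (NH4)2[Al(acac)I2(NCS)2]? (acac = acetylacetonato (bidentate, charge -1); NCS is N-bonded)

2 ammonium outside the brackets (+1 each) → the complex ion is 2−.
Ligand charges: 1×acac = -1; 2×NCS = -2; 2×I = -2; sum -5.
Al + (-5) = 2− ⇒ Al is +3.

+3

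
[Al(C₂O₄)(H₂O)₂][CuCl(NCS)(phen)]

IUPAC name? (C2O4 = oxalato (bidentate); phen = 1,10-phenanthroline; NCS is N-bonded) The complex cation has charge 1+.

The complex cation is given as 1+; its ligand charges sum to -2, so Al = +3.
A 1:1 salt means the anion carries the equal and opposite charge, 1−.
Anion: ligand charges sum to -2; for the ion to be 1−, Cu = +1.

diaquaoxalatoaluminium(III) chloroisothiocyanato(1,10-phenanthroline)cuprate(I)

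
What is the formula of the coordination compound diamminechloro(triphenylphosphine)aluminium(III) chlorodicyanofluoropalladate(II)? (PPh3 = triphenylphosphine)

Cation [Al…]: ligand charges -1, Al(III) ⇒ ion charge 2+.
Anion [Pd…]: ligand charges -4, Pd(II) ⇒ ion charge 2−.

[AlCl(NH3)2(PPh3)][PdCl(CN)2F]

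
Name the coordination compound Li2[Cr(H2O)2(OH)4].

The 2 lithium counter-ions carry a total charge of +2, so each complex ion is 2−.
Ligand charges: 4×hydroxo (-1 each), 2×aqua (neutral); total -4. So Cr + (-4) = 2−, giving Cr = +2.
Ligands are named alphabetically: aqua before hydroxo.
The complex ion is anionic, so chromium takes the -ate form chromate(II).

lithium diaquatetrahydroxochromate(II)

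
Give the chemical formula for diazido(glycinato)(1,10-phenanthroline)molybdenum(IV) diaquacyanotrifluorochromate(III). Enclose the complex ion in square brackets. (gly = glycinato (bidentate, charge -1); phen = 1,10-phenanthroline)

Cation [Mo…]: ligand charges -3, Mo(IV) ⇒ ion charge 1+.
Anion [Cr…]: ligand charges -4, Cr(III) ⇒ ion charge 1−.
One 1+ cation balances one 1− anion.

[Mo(gly)(N3)2(phen)][Cr(CN)F3(H2O)2]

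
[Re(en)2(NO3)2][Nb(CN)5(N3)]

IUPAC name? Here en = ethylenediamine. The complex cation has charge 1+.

bis(ethylenediamine)dinitratorhenium(III) azidopentacyanoniobate(V)

The complex cation is given as 1+; its ligand charges sum to -2, so Re = +3.
A 1:1 salt means the anion carries the equal and opposite charge, 1−.
Anion: ligand charges sum to -6; for the ion to be 1−, Nb = +5.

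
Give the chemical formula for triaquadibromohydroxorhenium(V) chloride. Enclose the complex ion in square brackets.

Ligands: 2 bromo (Br, -1), 1 hydroxo (OH, -1), 3 aqua (H2O, neutral). Ligand charge sum = -3.
With Re in oxidation state +5, the complex ion is [Re...]^2+.
Charge balance with chloride (-1) requires 1 complex ion per 2 chloride.

[ReBr2(H2O)3(OH)]Cl2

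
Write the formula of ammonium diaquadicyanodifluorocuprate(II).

Ligands: 2 cyano (CN, -1), 2 aqua (H2O, neutral), 2 fluoro (F, -1). Ligand charge sum = -4.
Charge balance with ammonium (+1) requires 1 complex ion per 2 ammonium.

(NH4)2[Cu(CN)2F2(H2O)2]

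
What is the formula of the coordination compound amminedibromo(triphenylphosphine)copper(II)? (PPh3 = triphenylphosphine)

Ligands: 2 bromo (Br, -1), 1 triphenylphosphine (PPh3, neutral), 1 ammine (NH3, neutral). Ligand charge sum = -2.
With Cu in oxidation state +2, the complex ion is [Cu...].

[CuBr2(NH3)(PPh3)]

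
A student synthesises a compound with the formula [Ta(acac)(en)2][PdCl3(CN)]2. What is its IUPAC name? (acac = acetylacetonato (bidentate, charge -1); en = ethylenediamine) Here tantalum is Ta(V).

(acetylacetonato)bis(ethylenediamine)tantalum(V) trichlorocyanopalladate(II)

Both ions are complex: the cation is named first with the plain metal name, the anion second with the -ate form; each ion's ligands are alphabetised independently.
Ta is given as +5; the cation's ligand charges sum to -1, so the complex cation is 4+.
With 2 anions per cation, each anion must be 4/2 = 2−.
Anion: ligand charges sum to -4; for the ion to be 2−, Pd = +2.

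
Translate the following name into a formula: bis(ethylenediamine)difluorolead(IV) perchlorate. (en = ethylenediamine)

[Pb(en)2F2](ClO4)2

Ligands: 2 fluoro (F, -1), 2 ethylenediamine (en, neutral). Ligand charge sum = -2.
With Pb in oxidation state +4, the complex ion is [Pb...]^2+.
Charge balance with perchlorate (-1) requires 1 complex ion per 2 perchlorate.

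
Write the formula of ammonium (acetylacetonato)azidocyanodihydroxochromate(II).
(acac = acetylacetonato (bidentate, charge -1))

(NH4)3[Cr(acac)(CN)(N3)(OH)2]

Ligands: 1 azido (N3, -1), 1 cyano (CN, -1), 1 acetylacetonato (acac, -1), 2 hydroxo (OH, -1). Ligand charge sum = -5.
With Cr in oxidation state +2, the complex ion is [Cr...]^3−.
Charge balance with ammonium (+1) requires 1 complex ion per 3 ammonium.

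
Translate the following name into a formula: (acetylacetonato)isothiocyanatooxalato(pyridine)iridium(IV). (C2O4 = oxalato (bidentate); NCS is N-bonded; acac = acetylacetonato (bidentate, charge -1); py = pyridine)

Ligands: 1 oxalato (C2O4, -2), 1 isothiocyanato (NCS, -1), 1 acetylacetonato (acac, -1), 1 pyridine (py, neutral). Ligand charge sum = -4.
With Ir in oxidation state +4, the complex ion is [Ir...].

[Ir(acac)(C2O4)(NCS)(py)]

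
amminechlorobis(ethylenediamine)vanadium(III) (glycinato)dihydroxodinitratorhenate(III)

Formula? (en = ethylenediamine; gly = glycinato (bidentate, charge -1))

Cation [V…]: ligand charges -1, V(III) ⇒ ion charge 2+.
Anion [Re…]: ligand charges -5, Re(III) ⇒ ion charge 2−.
One 2+ cation balances one 2− anion.

[VCl(en)2(NH3)][Re(gly)(NO3)2(OH)2]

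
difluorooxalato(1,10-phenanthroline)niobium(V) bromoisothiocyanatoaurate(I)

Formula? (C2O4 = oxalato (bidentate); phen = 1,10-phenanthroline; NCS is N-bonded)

Cation [Nb…]: ligand charges -4, Nb(V) ⇒ ion charge 1+.
Anion [Au…]: ligand charges -2, Au(I) ⇒ ion charge 1−.
One 1+ cation balances one 1− anion.

[Nb(C2O4)F2(phen)][AuBr(NCS)]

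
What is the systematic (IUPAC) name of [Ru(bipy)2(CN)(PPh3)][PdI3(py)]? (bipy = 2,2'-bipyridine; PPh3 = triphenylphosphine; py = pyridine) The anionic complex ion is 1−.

bis(2,2'-bipyridine)cyano(triphenylphosphine)ruthenium(II) triiodo(pyridine)palladate(II)

The complex anion is given as 1−; its ligand charges sum to -3, so Pd = +2.
A 1:1 salt means the cation carries the equal and opposite charge, 1+.
Cation: ligand charges sum to -1; for the ion to be 1+, Ru = +2.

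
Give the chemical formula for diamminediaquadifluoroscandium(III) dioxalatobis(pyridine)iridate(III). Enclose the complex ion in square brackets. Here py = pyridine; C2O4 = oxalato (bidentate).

[ScF2(H2O)2(NH3)2][Ir(C2O4)2(py)2]

Cation [Sc…]: ligand charges -2, Sc(III) ⇒ ion charge 1+.
Anion [Ir…]: ligand charges -4, Ir(III) ⇒ ion charge 1−.
One 1+ cation balances one 1− anion.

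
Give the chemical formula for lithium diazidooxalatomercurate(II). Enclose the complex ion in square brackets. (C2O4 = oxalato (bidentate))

Li2[Hg(C2O4)(N3)2]

Ligands: 2 azido (N3, -1), 1 oxalato (C2O4, -2). Ligand charge sum = -4.
With Hg in oxidation state +2, the complex ion is [Hg...]^2−.
Charge balance with lithium (+1) requires 1 complex ion per 2 lithium.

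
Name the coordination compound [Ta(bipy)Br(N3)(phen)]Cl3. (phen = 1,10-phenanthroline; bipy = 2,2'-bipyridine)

The 3 chloride counter-ions carry a total charge of -3, so each complex ion is 3+.
Ligand charges: 1×azido (-1 each), 1×1,10-phenanthroline (neutral), 1×bromo (-1 each), 1×2,2'-bipyridine (neutral); total -2. So Ta + (-2) = 3+, giving Ta = +5.
Ligands are named alphabetically: azido before bipyridine before bromo before phenanthroline.

azido(2,2'-bipyridine)bromo(1,10-phenanthroline)tantalum(V) chloride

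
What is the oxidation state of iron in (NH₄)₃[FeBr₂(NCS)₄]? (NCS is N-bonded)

3 ammonium outside the brackets (+1 each) → the complex ion is 3−.
Ligand charges: 2×Br = -2; 4×NCS = -4; sum -6.
Fe + (-6) = 3− ⇒ Fe is +3.

+3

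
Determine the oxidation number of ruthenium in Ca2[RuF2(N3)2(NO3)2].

+2

2 calcium outside the brackets (+2 each) → the complex ion is 4−.
Ligand charges: 2×F = -2; 2×N3 = -2; 2×NO3 = -2; sum -6.
Ru + (-6) = 4− ⇒ Ru is +2.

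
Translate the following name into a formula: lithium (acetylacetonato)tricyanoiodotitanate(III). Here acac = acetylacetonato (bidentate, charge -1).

Li2[Ti(acac)(CN)3I]

Ligands: 1 acetylacetonato (acac, -1), 3 cyano (CN, -1), 1 iodo (I, -1). Ligand charge sum = -5.
Charge balance with lithium (+1) requires 1 complex ion per 2 lithium.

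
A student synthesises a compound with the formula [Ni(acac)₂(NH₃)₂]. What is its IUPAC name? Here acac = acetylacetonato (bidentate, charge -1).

bis(acetylacetonato)diamminenickel(II)

There is no counter-ion, so the complex is neutral overall.
Ligand charges: 2×acetylacetonato (-1 each), 2×ammine (neutral); total -2. So Ni + (-2) = 0, giving Ni = +2.
Ligands are named alphabetically: acetylacetonato before ammine.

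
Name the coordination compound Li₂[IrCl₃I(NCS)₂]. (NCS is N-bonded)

The 2 lithium counter-ions carry a total charge of +2, so each complex ion is 2−.
Ligand charges: 2×isothiocyanato (-1 each), 1×iodo (-1 each), 3×chloro (-1 each); total -6. So Ir + (-6) = 2−, giving Ir = +4.
Ligands are named alphabetically: chloro before iodo before isothiocyanato.
The complex ion is anionic, so iridium takes the -ate form iridate(IV).

lithium trichloroiododiisothiocyanatoiridate(IV)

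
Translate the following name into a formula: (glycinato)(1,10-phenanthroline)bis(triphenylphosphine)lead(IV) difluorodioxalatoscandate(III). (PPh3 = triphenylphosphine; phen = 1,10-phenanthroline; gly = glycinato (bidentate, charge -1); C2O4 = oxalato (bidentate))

[Pb(gly)(phen)(PPh3)2][Sc(C2O4)2F2]

Cation [Pb…]: ligand charges -1, Pb(IV) ⇒ ion charge 3+.
Anion [Sc…]: ligand charges -6, Sc(III) ⇒ ion charge 3−.
One 3+ cation balances one 3− anion.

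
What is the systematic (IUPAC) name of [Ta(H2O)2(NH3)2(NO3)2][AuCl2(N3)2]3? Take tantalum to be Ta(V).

diamminediaquadinitratotantalum(V) diazidodichloroaurate(III)

Both ions are complex: the cation is named first with the plain metal name, the anion second with the -ate form; each ion's ligands are alphabetised independently.
Ta is given as +5; the cation's ligand charges sum to -2, so the complex cation is 3+.
With 3 anions per cation, each anion must be 3/3 = 1−.
Anion: ligand charges sum to -4; for the ion to be 1−, Au = +3.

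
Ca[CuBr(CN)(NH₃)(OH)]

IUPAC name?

The 1 calcium counter-ion carries a total charge of +2, so each complex ion is 2−.
Ligand charges: 1×hydroxo (-1 each), 1×bromo (-1 each), 1×cyano (-1 each), 1×ammine (neutral); total -3. So Cu + (-3) = 2−, giving Cu = +1.
Ligands are named alphabetically: ammine before bromo before cyano before hydroxo.
The complex ion is anionic, so copper takes the -ate form cuprate(I).

calcium amminebromocyanohydroxocuprate(I)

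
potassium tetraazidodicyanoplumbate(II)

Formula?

K4[Pb(CN)2(N3)4]

Ligands: 2 cyano (CN, -1), 4 azido (N3, -1). Ligand charge sum = -6.
With Pb in oxidation state +2, the complex ion is [Pb...]^4−.
Charge balance with potassium (+1) requires 1 complex ion per 4 potassium.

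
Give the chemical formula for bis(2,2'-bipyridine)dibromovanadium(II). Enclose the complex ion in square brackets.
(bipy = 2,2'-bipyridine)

Ligands: 2 2,2'-bipyridine (bipy, neutral), 2 bromo (Br, -1). Ligand charge sum = -2.
With V in oxidation state +2, the complex ion is [V...].

[V(bipy)2Br2]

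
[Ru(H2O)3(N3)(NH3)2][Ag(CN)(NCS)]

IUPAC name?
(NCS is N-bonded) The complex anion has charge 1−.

diamminetriaquaazidoruthenium(II) cyanoisothiocyanatoargentate(I)

The complex anion is given as 1−; its ligand charges sum to -2, so Ag = +1.
A 1:1 salt means the cation carries the equal and opposite charge, 1+.
Cation: ligand charges sum to -1; for the ion to be 1+, Ru = +2.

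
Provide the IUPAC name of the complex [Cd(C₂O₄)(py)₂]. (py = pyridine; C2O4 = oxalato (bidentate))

oxalatobis(pyridine)cadmium(II)

There is no counter-ion, so the complex is neutral overall.
Ligand charges: 2×pyridine (neutral), 1×oxalato (-2 each); total -2. So Cd + (-2) = 0, giving Cd = +2.
Ligands are named alphabetically: oxalato before pyridine.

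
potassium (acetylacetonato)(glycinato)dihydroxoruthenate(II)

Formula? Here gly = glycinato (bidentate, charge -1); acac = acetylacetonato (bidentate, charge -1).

K2[Ru(acac)(gly)(OH)2]

Ligands: 2 hydroxo (OH, -1), 1 glycinato (gly, -1), 1 acetylacetonato (acac, -1). Ligand charge sum = -4.
With Ru in oxidation state +2, the complex ion is [Ru...]^2−.
Charge balance with potassium (+1) requires 1 complex ion per 2 potassium.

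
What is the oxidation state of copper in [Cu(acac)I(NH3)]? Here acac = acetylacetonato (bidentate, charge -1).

No counter-ion: the bracketed complex is neutral.
Ligand charges: 1×acac = -1; 1×I = -1; 1×NH3 neutral; sum -2.
Cu + (-2) = 0 ⇒ Cu is +2.

+2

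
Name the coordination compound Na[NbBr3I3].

The 1 sodium counter-ion carries a total charge of +1, so each complex ion is 1−.
Ligand charges: 3×bromo (-1 each), 3×iodo (-1 each); total -6. So Nb + (-6) = 1−, giving Nb = +5.
Ligands are named alphabetically: bromo before iodo.
The complex ion is anionic, so niobium takes the -ate form niobate(V).

sodium tribromotriiodoniobate(V)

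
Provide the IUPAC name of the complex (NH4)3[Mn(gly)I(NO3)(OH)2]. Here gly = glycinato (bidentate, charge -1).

The 3 ammonium counter-ions carry a total charge of +3, so each complex ion is 3−.
Ligand charges: 1×nitrato (-1 each), 1×iodo (-1 each), 2×hydroxo (-1 each), 1×glycinato (-1 each); total -5. So Mn + (-5) = 3−, giving Mn = +2.
Ligands are named alphabetically: glycinato before hydroxo before iodo before nitrato.
The complex ion is anionic, so manganese takes the -ate form manganate(II).

ammonium (glycinato)dihydroxoiodonitratomanganate(II)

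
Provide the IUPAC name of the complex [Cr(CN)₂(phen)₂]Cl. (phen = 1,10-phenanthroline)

dicyanobis(1,10-phenanthroline)chromium(III) chloride

The 1 chloride counter-ion carries a total charge of -1, so each complex ion is 1+.
Ligand charges: 2×1,10-phenanthroline (neutral), 2×cyano (-1 each); total -2. So Cr + (-2) = 1+, giving Cr = +3.
Ligands are named alphabetically: cyano before phenanthroline.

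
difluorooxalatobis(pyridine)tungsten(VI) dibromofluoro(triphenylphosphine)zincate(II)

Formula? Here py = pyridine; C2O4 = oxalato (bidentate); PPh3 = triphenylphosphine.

[W(C2O4)F2(py)2][ZnBr2F(PPh3)]2

Cation [W…]: ligand charges -4, W(VI) ⇒ ion charge 2+.
Anion [Zn…]: ligand charges -3, Zn(II) ⇒ ion charge 1−.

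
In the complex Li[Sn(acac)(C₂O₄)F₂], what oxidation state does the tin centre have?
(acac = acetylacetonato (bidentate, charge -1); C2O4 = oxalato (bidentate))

+4

1 lithium outside the brackets (+1 each) → the complex ion is 1−.
Ligand charges: 2×F = -2; 1×acac = -1; 1×C2O4 = -2; sum -5.
Sn + (-5) = 1− ⇒ Sn is +4.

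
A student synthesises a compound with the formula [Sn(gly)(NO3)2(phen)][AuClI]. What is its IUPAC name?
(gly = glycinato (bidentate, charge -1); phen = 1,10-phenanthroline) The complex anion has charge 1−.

The complex anion is given as 1−; its ligand charges sum to -2, so Au = +1.
A 1:1 salt means the cation carries the equal and opposite charge, 1+.
Cation: ligand charges sum to -3; for the ion to be 1+, Sn = +4.

(glycinato)dinitrato(1,10-phenanthroline)tin(IV) chloroiodoaurate(I)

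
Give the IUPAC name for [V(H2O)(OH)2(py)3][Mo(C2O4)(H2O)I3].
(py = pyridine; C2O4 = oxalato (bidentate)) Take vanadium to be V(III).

aquadihydroxotris(pyridine)vanadium(III) aquatriiodooxalatomolybdate(IV)

V is given as +3; the cation's ligand charges sum to -2, so the complex cation is 1+.
A 1:1 salt means the anion carries the equal and opposite charge, 1−.
Anion: ligand charges sum to -5; for the ion to be 1−, Mo = +4.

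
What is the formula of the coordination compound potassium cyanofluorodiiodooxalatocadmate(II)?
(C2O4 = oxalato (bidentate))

Ligands: 1 cyano (CN, -1), 1 oxalato (C2O4, -2), 1 fluoro (F, -1), 2 iodo (I, -1). Ligand charge sum = -6.
Charge balance with potassium (+1) requires 1 complex ion per 4 potassium.

K4[Cd(C2O4)(CN)FI2]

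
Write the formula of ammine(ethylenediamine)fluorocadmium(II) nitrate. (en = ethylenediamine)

Ligands: 1 fluoro (F, -1), 1 ethylenediamine (en, neutral), 1 ammine (NH3, neutral). Ligand charge sum = -1.
Charge balance with nitrate (-1) requires 1 complex ion per 1 nitrate.

[Cd(en)F(NH3)]NO3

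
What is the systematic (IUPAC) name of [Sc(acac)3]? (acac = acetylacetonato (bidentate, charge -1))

tris(acetylacetonato)scandium(III)

There is no counter-ion, so the complex is neutral overall.
Ligand charges: 3×acetylacetonato (-1 each); total -3. So Sc + (-3) = 0, giving Sc = +3.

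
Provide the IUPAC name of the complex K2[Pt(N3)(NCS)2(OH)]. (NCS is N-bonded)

potassium azidohydroxodiisothiocyanatoplatinate(II)

The 2 potassium counter-ions carry a total charge of +2, so each complex ion is 2−.
Ligand charges: 1×hydroxo (-1 each), 2×isothiocyanato (-1 each), 1×azido (-1 each); total -4. So Pt + (-4) = 2−, giving Pt = +2.
The complex ion is anionic, so platinum takes the -ate form platinate(II).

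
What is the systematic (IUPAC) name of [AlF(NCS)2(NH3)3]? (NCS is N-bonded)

triamminefluorodiisothiocyanatoaluminium(III)

There is no counter-ion, so the complex is neutral overall.
Ligand charges: 2×isothiocyanato (-1 each), 1×fluoro (-1 each), 3×ammine (neutral); total -3. So Al + (-3) = 0, giving Al = +3.
Ligands are named alphabetically: ammine before fluoro before isothiocyanato.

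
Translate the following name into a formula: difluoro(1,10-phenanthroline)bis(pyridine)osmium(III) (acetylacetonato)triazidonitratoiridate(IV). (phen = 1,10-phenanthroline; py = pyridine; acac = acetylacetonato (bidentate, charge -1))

Cation [Os…]: ligand charges -2, Os(III) ⇒ ion charge 1+.
Anion [Ir…]: ligand charges -5, Ir(IV) ⇒ ion charge 1−.
One 1+ cation balances one 1− anion.

[OsF2(phen)(py)2][Ir(acac)(N3)3(NO3)]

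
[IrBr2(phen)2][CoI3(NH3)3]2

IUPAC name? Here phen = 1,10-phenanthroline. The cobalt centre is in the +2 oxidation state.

dibromobis(1,10-phenanthroline)iridium(IV) triamminetriiodocobaltate(II)

Co is given as +2; the anion's ligand charges sum to -3, so the complex anion is 1−.
With 2 anions per cation, the cation must be 2×1 = 2+.
Cation: ligand charges sum to -2; for the ion to be 2+, Ir = +4.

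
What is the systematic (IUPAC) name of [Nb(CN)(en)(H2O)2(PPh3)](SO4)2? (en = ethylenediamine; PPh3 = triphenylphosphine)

diaquacyano(ethylenediamine)(triphenylphosphine)niobium(V) sulfate

The 2 sulfate counter-ions carry a total charge of -4, so each complex ion is 4+.
Ligand charges: 2×aqua (neutral), 1×cyano (-1 each), 1×ethylenediamine (neutral), 1×triphenylphosphine (neutral); total -1. So Nb + (-1) = 4+, giving Nb = +5.
Ligands are named alphabetically: aqua before cyano before ethylenediamine before triphenylphosphine.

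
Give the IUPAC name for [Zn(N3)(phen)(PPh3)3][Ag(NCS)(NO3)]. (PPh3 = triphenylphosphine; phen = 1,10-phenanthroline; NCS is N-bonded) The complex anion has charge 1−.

The complex anion is given as 1−; its ligand charges sum to -2, so Ag = +1.
A 1:1 salt means the cation carries the equal and opposite charge, 1+.
Cation: ligand charges sum to -1; for the ion to be 1+, Zn = +2.

azido(1,10-phenanthroline)tris(triphenylphosphine)zinc(II) isothiocyanatonitratoargentate(I)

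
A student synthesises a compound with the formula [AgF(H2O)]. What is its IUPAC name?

aquafluorosilver(I)

There is no counter-ion, so the complex is neutral overall.
Ligand charges: 1×fluoro (-1 each), 1×aqua (neutral); total -1. So Ag + (-1) = 0, giving Ag = +1.
Ligands are named alphabetically: aqua before fluoro.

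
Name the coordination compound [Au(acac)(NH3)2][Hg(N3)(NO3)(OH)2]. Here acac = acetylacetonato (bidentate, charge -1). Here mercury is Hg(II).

Hg is given as +2; the anion's ligand charges sum to -4, so the complex anion is 2−.
A 1:1 salt means the cation carries the equal and opposite charge, 2+.
Cation: ligand charges sum to -1; for the ion to be 2+, Au = +3.

(acetylacetonato)diamminegold(III) azidodihydroxonitratomercurate(II)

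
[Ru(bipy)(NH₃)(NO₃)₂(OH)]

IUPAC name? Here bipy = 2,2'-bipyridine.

There is no counter-ion, so the complex is neutral overall.
Ligand charges: 1×hydroxo (-1 each), 1×2,2'-bipyridine (neutral), 2×nitrato (-1 each), 1×ammine (neutral); total -3. So Ru + (-3) = 0, giving Ru = +3.
Ligands are named alphabetically: ammine before bipyridine before hydroxo before nitrato.

ammine(2,2'-bipyridine)hydroxodinitratoruthenium(III)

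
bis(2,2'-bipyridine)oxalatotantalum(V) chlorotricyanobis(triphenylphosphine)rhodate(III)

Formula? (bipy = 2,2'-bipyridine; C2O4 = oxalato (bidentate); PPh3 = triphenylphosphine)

Cation [Ta…]: ligand charges -2, Ta(V) ⇒ ion charge 3+.
Anion [Rh…]: ligand charges -4, Rh(III) ⇒ ion charge 1−.
One 3+ cation requires 3 of the 1− anion.

[Ta(bipy)2(C2O4)][RhCl(CN)3(PPh3)2]3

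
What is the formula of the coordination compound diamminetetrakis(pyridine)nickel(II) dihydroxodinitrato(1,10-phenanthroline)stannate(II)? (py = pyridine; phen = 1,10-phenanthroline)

Cation [Ni…]: ligand charges 0, Ni(II) ⇒ ion charge 2+.
Anion [Sn…]: ligand charges -4, Sn(II) ⇒ ion charge 2−.

[Ni(NH3)2(py)4][Sn(NO3)2(OH)2(phen)]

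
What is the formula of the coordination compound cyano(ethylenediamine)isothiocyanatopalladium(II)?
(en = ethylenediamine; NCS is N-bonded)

Ligands: 1 ethylenediamine (en, neutral), 1 isothiocyanato (NCS, -1), 1 cyano (CN, -1). Ligand charge sum = -2.
With Pd in oxidation state +2, the complex ion is [Pd...].

[Pd(CN)(en)(NCS)]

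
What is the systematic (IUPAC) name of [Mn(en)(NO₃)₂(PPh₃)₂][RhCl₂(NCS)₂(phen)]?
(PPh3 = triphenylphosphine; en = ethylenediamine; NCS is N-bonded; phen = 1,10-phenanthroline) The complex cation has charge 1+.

(ethylenediamine)dinitratobis(triphenylphosphine)manganese(III) dichlorodiisothiocyanato(1,10-phenanthroline)rhodate(III)

Both ions are complex: the cation is named first with the plain metal name, the anion second with the -ate form; each ion's ligands are alphabetised independently.
The complex cation is given as 1+; its ligand charges sum to -2, so Mn = +3.
A 1:1 salt means the anion carries the equal and opposite charge, 1−.
Anion: ligand charges sum to -4; for the ion to be 1−, Rh = +3.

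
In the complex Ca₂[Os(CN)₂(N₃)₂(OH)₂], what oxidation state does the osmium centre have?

2 calcium outside the brackets (+2 each) → the complex ion is 4−.
Ligand charges: 2×N3 = -2; 2×CN = -2; 2×OH = -2; sum -6.
Os + (-6) = 4− ⇒ Os is +2.

+2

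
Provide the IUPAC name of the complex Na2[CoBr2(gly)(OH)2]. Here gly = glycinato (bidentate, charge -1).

The 2 sodium counter-ions carry a total charge of +2, so each complex ion is 2−.
Ligand charges: 2×hydroxo (-1 each), 1×glycinato (-1 each), 2×bromo (-1 each); total -5. So Co + (-5) = 2−, giving Co = +3.
The complex ion is anionic, so cobalt takes the -ate form cobaltate(III).

sodium dibromo(glycinato)dihydroxocobaltate(III)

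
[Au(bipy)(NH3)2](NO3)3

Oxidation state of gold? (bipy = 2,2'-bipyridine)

+3

3 nitrate outside the brackets (-1 each) → the complex ion is 3+.
Ligand charges: 2×NH3 neutral; 1×bipy neutral; sum 0.
Au + (0) = 3+ ⇒ Au is +3.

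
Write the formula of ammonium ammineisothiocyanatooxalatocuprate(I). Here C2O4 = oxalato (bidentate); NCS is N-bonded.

(NH4)2[Cu(C2O4)(NCS)(NH3)]

Ligands: 1 oxalato (C2O4, -2), 1 ammine (NH3, neutral), 1 isothiocyanato (NCS, -1). Ligand charge sum = -3.
Charge balance with ammonium (+1) requires 1 complex ion per 2 ammonium.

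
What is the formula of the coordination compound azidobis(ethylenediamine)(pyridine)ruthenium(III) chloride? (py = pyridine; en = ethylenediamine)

[Ru(en)2(N3)(py)]Cl2

Ligands: 1 pyridine (py, neutral), 2 ethylenediamine (en, neutral), 1 azido (N3, -1). Ligand charge sum = -1.
With Ru in oxidation state +3, the complex ion is [Ru...]^2+.
Charge balance with chloride (-1) requires 1 complex ion per 2 chloride.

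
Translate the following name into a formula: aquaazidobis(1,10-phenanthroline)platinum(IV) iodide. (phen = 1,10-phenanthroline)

Ligands: 1 azido (N3, -1), 2 1,10-phenanthroline (phen, neutral), 1 aqua (H2O, neutral). Ligand charge sum = -1.
With Pt in oxidation state +4, the complex ion is [Pt...]^3+.
Charge balance with iodide (-1) requires 1 complex ion per 3 iodide.

[Pt(H2O)(N3)(phen)2]I3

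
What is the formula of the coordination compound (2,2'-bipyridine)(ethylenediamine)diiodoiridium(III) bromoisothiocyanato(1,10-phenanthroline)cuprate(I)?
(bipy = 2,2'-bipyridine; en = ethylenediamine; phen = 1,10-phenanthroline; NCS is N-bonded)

[Ir(bipy)(en)I2][CuBr(NCS)(phen)]

Cation [Ir…]: ligand charges -2, Ir(III) ⇒ ion charge 1+.
Anion [Cu…]: ligand charges -2, Cu(I) ⇒ ion charge 1−.
One 1+ cation balances one 1− anion.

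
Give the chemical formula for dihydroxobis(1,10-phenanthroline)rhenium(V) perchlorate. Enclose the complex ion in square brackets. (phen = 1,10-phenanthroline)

Ligands: 2 hydroxo (OH, -1), 2 1,10-phenanthroline (phen, neutral). Ligand charge sum = -2.
Charge balance with perchlorate (-1) requires 1 complex ion per 3 perchlorate.

[Re(OH)2(phen)2](ClO4)3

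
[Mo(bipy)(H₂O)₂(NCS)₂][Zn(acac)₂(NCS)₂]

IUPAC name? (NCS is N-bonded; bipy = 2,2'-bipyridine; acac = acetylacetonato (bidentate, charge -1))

Zinc is always +2 in its complexes; the anion's ligand charges sum to -4, so the complex anion is 2−.
A 1:1 salt means the cation carries the equal and opposite charge, 2+.
Cation: ligand charges sum to -2; for the ion to be 2+, Mo = +4.

diaqua(2,2'-bipyridine)diisothiocyanatomolybdenum(IV) bis(acetylacetonato)diisothiocyanatozincate(II)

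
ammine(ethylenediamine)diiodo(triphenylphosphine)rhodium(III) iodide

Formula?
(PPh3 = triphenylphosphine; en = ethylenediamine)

Ligands: 1 triphenylphosphine (PPh3, neutral), 2 iodo (I, -1), 1 ethylenediamine (en, neutral), 1 ammine (NH3, neutral). Ligand charge sum = -2.
With Rh in oxidation state +3, the complex ion is [Rh...]^1+.
Charge balance with iodide (-1) requires 1 complex ion per 1 iodide.

[Rh(en)I2(NH3)(PPh3)]I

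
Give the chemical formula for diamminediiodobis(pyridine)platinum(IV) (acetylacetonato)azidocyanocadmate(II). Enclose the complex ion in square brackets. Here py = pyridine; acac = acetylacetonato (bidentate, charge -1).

[PtI2(NH3)2(py)2][Cd(acac)(CN)(N3)]2

Cation [Pt…]: ligand charges -2, Pt(IV) ⇒ ion charge 2+.
Anion [Cd…]: ligand charges -3, Cd(II) ⇒ ion charge 1−.
One 2+ cation requires 2 of the 1− anion.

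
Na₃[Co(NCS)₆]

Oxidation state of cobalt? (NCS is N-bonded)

3 sodium outside the brackets (+1 each) → the complex ion is 3−.
Ligand charges: 6×NCS = -6; sum -6.
Co + (-6) = 3− ⇒ Co is +3.

+3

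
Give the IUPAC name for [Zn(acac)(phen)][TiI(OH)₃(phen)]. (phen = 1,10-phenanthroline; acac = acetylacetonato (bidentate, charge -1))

(acetylacetonato)(1,10-phenanthroline)zinc(II) trihydroxoiodo(1,10-phenanthroline)titanate(III)

Both ions are complex: the cation is named first with the plain metal name, the anion second with the -ate form; each ion's ligands are alphabetised independently.
Zinc is always +2 in its complexes; the cation's ligand charges sum to -1, so the complex cation is 1+.
A 1:1 salt means the anion carries the equal and opposite charge, 1−.
Anion: ligand charges sum to -4; for the ion to be 1−, Ti = +3.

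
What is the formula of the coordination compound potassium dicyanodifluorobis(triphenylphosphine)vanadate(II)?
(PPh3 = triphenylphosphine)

Ligands: 2 cyano (CN, -1), 2 triphenylphosphine (PPh3, neutral), 2 fluoro (F, -1). Ligand charge sum = -4.
Charge balance with potassium (+1) requires 1 complex ion per 2 potassium.

K2[V(CN)2F2(PPh3)2]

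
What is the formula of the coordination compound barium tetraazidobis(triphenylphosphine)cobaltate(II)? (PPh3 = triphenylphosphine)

Ligands: 4 azido (N3, -1), 2 triphenylphosphine (PPh3, neutral). Ligand charge sum = -4.
With Co in oxidation state +2, the complex ion is [Co...]^2−.
Charge balance with barium (+2) requires 1 complex ion per 1 barium.

Ba[Co(N3)4(PPh3)2]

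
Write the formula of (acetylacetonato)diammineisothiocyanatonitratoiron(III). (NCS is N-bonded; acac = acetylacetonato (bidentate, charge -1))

[Fe(acac)(NCS)(NH3)2(NO3)]

Ligands: 2 ammine (NH3, neutral), 1 nitrato (NO3, -1), 1 isothiocyanato (NCS, -1), 1 acetylacetonato (acac, -1). Ligand charge sum = -3.
With Fe in oxidation state +3, the complex ion is [Fe...].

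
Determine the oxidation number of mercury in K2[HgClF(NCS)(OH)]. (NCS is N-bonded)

+2

2 potassium outside the brackets (+1 each) → the complex ion is 2−.
Ligand charges: 1×OH = -1; 1×F = -1; 1×Cl = -1; 1×NCS = -1; sum -4.
Hg + (-4) = 2− ⇒ Hg is +2.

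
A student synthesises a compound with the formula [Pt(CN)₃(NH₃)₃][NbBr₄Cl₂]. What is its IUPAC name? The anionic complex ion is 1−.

The complex anion is given as 1−; its ligand charges sum to -6, so Nb = +5.
A 1:1 salt means the cation carries the equal and opposite charge, 1+.
Cation: ligand charges sum to -3; for the ion to be 1+, Pt = +4.

triamminetricyanoplatinum(IV) tetrabromodichloroniobate(V)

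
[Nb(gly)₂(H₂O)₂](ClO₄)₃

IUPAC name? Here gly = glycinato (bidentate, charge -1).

diaquabis(glycinato)niobium(V) perchlorate

The 3 perchlorate counter-ions carry a total charge of -3, so each complex ion is 3+.
Ligand charges: 2×aqua (neutral), 2×glycinato (-1 each); total -2. So Nb + (-2) = 3+, giving Nb = +5.
Ligands are named alphabetically: aqua before glycinato.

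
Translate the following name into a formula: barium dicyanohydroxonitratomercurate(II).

Ba[Hg(CN)2(NO3)(OH)]

Ligands: 1 nitrato (NO3, -1), 1 hydroxo (OH, -1), 2 cyano (CN, -1). Ligand charge sum = -4.
With Hg in oxidation state +2, the complex ion is [Hg...]^2−.
Charge balance with barium (+2) requires 1 complex ion per 1 barium.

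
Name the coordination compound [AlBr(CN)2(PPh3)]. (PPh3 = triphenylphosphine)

There is no counter-ion, so the complex is neutral overall.
Ligand charges: 1×triphenylphosphine (neutral), 2×cyano (-1 each), 1×bromo (-1 each); total -3. So Al + (-3) = 0, giving Al = +3.
Ligands are named alphabetically: bromo before cyano before triphenylphosphine.

bromodicyano(triphenylphosphine)aluminium(III)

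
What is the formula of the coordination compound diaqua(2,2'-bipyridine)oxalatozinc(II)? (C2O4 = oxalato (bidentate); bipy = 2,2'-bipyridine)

[Zn(bipy)(C2O4)(H2O)2]

Ligands: 2 aqua (H2O, neutral), 1 oxalato (C2O4, -2), 1 2,2'-bipyridine (bipy, neutral). Ligand charge sum = -2.
With Zn in oxidation state +2, the complex ion is [Zn...].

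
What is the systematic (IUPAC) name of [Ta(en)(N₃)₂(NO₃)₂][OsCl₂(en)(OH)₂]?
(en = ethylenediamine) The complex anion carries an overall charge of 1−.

Both ions are complex: the cation is named first with the plain metal name, the anion second with the -ate form; each ion's ligands are alphabetised independently.
The complex anion is given as 1−; its ligand charges sum to -4, so Os = +3.
A 1:1 salt means the cation carries the equal and opposite charge, 1+.
Cation: ligand charges sum to -4; for the ion to be 1+, Ta = +5.

diazido(ethylenediamine)dinitratotantalum(V) dichloro(ethylenediamine)dihydroxoosmate(III)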